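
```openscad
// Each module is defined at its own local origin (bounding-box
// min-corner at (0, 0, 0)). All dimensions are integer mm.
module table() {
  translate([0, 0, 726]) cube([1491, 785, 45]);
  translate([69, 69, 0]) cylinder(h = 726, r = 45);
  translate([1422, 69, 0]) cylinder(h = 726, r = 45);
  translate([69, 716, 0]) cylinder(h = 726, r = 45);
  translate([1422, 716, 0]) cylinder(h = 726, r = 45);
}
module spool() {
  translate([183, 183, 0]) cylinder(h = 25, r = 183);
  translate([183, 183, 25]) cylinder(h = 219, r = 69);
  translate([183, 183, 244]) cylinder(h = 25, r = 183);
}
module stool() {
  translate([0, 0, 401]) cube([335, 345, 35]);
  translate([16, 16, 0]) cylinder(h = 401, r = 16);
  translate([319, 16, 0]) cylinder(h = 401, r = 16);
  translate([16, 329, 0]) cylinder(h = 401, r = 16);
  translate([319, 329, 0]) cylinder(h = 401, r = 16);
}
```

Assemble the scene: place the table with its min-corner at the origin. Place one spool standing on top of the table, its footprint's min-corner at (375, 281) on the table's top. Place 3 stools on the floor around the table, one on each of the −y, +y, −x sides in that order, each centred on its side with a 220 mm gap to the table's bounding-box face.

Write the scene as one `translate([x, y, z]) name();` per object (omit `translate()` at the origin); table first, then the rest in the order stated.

table();
translate([375, 281, 771]) spool();
translate([578, -565, 0]) stool();
translate([578, 1005, 0]) stool();
translate([-555, 220, 0]) stool();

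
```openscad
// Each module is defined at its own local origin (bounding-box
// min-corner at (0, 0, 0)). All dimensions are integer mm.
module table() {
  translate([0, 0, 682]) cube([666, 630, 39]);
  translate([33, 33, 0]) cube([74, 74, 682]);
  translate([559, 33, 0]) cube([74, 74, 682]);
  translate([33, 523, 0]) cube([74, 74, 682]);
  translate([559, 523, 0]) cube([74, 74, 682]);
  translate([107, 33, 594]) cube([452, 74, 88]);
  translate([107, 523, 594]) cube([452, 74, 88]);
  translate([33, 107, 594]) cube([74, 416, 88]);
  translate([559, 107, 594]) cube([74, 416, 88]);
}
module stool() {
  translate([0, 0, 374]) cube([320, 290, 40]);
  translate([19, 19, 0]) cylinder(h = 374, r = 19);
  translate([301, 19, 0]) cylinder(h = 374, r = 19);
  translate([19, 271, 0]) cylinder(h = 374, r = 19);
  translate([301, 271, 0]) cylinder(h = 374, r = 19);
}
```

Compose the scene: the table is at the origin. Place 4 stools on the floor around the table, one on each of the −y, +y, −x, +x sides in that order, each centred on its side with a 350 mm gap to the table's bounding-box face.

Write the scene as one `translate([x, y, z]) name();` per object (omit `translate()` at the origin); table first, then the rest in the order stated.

table();
translate([173, -640, 0]) stool();
translate([173, 980, 0]) stool();
translate([-670, 170, 0]) stool();
translate([1016, 170, 0]) stool();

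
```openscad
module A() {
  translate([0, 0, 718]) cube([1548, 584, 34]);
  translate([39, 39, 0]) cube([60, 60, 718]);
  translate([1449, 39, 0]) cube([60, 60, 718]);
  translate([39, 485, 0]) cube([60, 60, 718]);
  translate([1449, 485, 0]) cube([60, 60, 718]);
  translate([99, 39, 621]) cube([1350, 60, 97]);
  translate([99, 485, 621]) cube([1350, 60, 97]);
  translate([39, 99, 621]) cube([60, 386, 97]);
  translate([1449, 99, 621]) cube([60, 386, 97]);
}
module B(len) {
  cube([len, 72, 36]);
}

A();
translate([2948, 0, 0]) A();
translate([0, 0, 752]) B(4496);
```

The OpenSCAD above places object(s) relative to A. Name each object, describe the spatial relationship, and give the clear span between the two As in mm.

Second table starts at x = 2948; first ends at x = 1548; clear span = 2948 − 1548 = 1400 mm.

A is a table. B is a beam. A beam spans the tops of two tables. The clear span between the two tables is 1400 mm.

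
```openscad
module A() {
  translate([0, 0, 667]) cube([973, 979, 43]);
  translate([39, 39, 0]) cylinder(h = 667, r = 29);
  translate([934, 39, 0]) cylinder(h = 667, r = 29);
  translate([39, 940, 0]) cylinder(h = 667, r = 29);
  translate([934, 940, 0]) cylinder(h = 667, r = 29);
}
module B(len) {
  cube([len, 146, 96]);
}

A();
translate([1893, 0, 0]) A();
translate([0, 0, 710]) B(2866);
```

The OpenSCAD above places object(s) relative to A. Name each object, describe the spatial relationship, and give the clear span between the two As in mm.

Second table starts at x = 1893; first ends at x = 973; clear span = 1893 − 973 = 920 mm.

A is a table. B is a beam. A beam spans the tops of two tables. The clear span between the two tables is 920 mm.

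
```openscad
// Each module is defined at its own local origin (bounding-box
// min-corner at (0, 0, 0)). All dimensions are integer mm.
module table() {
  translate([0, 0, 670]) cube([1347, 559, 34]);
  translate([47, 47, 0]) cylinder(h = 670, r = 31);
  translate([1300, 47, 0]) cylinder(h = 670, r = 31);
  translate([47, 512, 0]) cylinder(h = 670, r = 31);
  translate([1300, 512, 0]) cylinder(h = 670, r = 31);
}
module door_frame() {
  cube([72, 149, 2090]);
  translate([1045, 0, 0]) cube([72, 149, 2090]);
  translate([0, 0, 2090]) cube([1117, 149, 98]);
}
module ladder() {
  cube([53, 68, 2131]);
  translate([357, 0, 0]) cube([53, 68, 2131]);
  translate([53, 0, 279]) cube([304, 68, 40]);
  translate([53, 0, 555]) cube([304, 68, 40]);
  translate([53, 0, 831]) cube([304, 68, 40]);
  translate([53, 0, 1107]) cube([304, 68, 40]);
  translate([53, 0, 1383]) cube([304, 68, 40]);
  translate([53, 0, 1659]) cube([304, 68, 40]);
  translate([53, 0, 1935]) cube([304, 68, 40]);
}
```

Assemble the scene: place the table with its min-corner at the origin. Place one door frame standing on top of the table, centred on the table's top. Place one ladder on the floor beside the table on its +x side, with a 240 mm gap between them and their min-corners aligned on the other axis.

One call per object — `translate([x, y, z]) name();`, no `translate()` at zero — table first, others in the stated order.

table();
translate([115, 205, 704]) door_frame();
translate([1587, 0, 0]) ladder();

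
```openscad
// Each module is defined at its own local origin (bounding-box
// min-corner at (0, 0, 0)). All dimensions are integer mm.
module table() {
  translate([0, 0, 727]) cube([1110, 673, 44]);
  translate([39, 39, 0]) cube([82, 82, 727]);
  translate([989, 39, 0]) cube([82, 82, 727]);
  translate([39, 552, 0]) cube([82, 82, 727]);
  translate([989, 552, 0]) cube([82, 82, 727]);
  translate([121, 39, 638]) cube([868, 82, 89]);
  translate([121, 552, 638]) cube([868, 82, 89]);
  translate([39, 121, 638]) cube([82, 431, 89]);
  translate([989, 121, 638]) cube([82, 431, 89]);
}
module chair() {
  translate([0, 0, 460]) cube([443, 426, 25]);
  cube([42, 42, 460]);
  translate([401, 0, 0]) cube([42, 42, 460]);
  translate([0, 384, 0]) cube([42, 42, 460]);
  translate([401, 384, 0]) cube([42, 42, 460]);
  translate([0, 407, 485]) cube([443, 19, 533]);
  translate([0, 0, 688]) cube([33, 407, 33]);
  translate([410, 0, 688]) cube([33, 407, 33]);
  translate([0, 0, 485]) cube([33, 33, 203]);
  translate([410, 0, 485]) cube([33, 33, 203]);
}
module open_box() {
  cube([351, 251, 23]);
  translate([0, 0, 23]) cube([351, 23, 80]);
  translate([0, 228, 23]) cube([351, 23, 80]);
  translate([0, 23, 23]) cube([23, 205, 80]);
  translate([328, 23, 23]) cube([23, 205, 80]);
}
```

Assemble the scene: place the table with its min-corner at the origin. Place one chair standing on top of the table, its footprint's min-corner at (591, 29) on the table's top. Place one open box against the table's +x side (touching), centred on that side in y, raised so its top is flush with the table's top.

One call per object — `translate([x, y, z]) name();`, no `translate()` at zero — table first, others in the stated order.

table();
translate([591, 29, 771]) chair();
translate([1110, 211, 668]) open_box();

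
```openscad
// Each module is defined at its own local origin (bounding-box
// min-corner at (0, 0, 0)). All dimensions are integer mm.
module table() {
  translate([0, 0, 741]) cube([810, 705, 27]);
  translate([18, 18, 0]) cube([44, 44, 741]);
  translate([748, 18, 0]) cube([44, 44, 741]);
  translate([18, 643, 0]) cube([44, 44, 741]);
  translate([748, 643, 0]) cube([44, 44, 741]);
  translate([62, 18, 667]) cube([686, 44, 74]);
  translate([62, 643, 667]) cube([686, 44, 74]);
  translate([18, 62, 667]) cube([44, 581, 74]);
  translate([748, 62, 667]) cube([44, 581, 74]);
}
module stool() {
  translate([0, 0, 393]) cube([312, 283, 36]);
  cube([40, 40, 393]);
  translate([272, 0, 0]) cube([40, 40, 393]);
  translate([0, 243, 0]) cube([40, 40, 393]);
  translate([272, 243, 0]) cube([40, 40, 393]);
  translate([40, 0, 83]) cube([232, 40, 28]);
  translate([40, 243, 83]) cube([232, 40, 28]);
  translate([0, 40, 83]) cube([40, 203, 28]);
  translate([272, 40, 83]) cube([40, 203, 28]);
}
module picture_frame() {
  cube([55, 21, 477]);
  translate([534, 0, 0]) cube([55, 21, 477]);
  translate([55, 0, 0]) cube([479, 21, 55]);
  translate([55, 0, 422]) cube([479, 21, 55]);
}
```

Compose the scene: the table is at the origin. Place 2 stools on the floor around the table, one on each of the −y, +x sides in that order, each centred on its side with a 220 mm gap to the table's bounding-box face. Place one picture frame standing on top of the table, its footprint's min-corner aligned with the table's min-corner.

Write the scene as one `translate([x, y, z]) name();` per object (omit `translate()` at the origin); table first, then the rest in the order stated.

table();
translate([249, -503, 0]) stool();
translate([1030, 211, 0]) stool();
translate([0, 0, 768]) picture_frame();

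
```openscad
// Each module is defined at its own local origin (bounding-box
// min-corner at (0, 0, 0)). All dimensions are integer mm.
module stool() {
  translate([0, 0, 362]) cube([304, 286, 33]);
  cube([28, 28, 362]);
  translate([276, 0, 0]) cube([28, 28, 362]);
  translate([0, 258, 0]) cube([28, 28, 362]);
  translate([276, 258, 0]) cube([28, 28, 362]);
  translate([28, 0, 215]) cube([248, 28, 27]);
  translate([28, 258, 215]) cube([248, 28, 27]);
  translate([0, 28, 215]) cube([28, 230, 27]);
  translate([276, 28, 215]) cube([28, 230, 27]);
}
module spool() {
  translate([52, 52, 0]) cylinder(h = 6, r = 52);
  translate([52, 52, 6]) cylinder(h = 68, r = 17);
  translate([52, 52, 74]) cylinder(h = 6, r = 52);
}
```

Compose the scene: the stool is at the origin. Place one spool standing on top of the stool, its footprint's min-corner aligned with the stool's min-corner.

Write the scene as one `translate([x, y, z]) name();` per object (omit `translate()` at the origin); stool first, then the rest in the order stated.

stool();
translate([0, 0, 395]) spool();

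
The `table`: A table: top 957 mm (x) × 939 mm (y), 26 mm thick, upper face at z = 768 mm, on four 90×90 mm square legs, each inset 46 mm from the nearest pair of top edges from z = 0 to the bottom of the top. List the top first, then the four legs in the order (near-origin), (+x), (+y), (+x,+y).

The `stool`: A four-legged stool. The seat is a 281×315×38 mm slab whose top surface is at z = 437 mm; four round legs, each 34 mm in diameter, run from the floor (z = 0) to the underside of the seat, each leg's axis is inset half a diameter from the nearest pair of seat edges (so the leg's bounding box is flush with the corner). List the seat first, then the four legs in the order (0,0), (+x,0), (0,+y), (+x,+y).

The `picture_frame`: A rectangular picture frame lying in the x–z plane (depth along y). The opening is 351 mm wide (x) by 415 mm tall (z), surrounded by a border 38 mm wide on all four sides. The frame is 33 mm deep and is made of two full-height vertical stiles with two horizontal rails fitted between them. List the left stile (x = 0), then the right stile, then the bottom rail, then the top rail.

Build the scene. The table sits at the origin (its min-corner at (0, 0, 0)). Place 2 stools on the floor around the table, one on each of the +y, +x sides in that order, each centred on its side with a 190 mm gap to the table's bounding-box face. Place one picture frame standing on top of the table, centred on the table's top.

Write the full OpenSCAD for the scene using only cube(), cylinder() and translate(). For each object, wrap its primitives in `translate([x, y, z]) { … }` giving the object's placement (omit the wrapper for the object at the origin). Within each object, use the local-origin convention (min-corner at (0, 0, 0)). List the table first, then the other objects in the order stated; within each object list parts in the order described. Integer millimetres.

translate([0, 0, 742]) cube([957, 939, 26]);
translate([46, 46, 0]) cube([90, 90, 742]);
translate([821, 46, 0]) cube([90, 90, 742]);
translate([46, 803, 0]) cube([90, 90, 742]);
translate([821, 803, 0]) cube([90, 90, 742]);
translate([338, 1129, 0]) {
  translate([0, 0, 399]) cube([281, 315, 38]);
  translate([17, 17, 0]) cylinder(h = 399, r = 17);
  translate([264, 17, 0]) cylinder(h = 399, r = 17);
  translate([17, 298, 0]) cylinder(h = 399, r = 17);
  translate([264, 298, 0]) cylinder(h = 399, r = 17);
}
translate([1147, 312, 0]) {
  translate([0, 0, 399]) cube([281, 315, 38]);
  translate([17, 17, 0]) cylinder(h = 399, r = 17);
  translate([264, 17, 0]) cylinder(h = 399, r = 17);
  translate([17, 298, 0]) cylinder(h = 399, r = 17);
  translate([264, 298, 0]) cylinder(h = 399, r = 17);
}
translate([265, 453, 768]) {
  cube([38, 33, 491]);
  translate([389, 0, 0]) cube([38, 33, 491]);
  translate([38, 0, 0]) cube([351, 33, 38]);
  translate([38, 0, 453]) cube([351, 33, 38]);
}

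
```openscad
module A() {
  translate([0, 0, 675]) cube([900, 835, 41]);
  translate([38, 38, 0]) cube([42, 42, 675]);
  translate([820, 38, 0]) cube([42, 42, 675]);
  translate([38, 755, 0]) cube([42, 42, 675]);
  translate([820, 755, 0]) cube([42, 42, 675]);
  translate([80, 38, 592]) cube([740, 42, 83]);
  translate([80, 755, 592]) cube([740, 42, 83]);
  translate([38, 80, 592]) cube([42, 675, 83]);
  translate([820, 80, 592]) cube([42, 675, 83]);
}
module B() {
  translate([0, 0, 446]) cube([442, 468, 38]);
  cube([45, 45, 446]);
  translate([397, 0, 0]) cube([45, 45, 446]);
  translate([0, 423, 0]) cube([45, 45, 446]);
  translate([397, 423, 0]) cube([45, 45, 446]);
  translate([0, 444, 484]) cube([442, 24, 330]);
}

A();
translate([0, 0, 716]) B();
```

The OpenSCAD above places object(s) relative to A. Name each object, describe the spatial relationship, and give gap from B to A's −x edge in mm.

The chair's min-x is at 0; the table's min-x is 0; gap = 0 mm.

A is a table. B is a chair. The chair is on top of the table. The gap from the chair to the table's −x edge is 0 mm.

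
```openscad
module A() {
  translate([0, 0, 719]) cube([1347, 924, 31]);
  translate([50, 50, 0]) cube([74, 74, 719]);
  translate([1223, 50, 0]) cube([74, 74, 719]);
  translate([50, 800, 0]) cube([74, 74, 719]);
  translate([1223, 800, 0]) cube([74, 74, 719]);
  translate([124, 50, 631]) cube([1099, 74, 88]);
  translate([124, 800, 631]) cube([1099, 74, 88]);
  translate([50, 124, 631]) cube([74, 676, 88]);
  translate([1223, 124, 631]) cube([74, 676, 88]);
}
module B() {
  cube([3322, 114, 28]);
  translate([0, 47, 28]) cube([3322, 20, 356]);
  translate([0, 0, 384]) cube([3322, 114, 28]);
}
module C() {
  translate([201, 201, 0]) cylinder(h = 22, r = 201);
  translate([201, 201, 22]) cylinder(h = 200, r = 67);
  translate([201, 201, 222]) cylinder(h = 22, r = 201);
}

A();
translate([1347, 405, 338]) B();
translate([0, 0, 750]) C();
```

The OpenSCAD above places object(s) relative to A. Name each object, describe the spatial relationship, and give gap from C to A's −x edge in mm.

The spool's min-x is at 0; the table's min-x is 0; gap = 0 mm.

A is a table. B is an I-beam. C is a spool. The I-beam is beside the table with their tops flush at z = 750. The spool is on top of the table. The gap from the spool to the table's −x edge is 0 mm.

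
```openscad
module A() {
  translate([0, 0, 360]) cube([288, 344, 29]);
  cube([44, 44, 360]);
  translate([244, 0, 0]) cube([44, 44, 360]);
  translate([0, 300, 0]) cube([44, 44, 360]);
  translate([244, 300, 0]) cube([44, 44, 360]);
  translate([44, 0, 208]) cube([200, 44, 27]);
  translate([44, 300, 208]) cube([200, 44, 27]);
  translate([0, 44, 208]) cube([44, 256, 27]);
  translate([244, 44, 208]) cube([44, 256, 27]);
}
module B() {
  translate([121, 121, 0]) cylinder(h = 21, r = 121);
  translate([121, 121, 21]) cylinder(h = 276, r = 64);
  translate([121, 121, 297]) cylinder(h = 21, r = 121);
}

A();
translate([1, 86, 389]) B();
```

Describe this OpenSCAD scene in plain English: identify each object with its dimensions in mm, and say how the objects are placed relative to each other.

A is a four-legged stool. The seat is 288×344 mm, 29 mm thick, top at z = 389 mm. It stands on four square legs, each 44×44 mm in cross-section, from z = 0 to the seat underside, each flush with a corner of the seat. Four stretchers, 44 mm wide and 27 mm tall, connect adjacent legs with their undersides at z = 208 mm, each running between the inner faces of the legs it joins and aligned with the legs' outer faces on the other axis.

B is a spool: two coaxial disc flanges of radius 121 mm and thickness 21 mm, joined by a core cylinder of radius 64 mm and height 276 mm. The lower flange rests on z = 0 and the three cylinders share a vertical axis.

The spool is on top of the stool.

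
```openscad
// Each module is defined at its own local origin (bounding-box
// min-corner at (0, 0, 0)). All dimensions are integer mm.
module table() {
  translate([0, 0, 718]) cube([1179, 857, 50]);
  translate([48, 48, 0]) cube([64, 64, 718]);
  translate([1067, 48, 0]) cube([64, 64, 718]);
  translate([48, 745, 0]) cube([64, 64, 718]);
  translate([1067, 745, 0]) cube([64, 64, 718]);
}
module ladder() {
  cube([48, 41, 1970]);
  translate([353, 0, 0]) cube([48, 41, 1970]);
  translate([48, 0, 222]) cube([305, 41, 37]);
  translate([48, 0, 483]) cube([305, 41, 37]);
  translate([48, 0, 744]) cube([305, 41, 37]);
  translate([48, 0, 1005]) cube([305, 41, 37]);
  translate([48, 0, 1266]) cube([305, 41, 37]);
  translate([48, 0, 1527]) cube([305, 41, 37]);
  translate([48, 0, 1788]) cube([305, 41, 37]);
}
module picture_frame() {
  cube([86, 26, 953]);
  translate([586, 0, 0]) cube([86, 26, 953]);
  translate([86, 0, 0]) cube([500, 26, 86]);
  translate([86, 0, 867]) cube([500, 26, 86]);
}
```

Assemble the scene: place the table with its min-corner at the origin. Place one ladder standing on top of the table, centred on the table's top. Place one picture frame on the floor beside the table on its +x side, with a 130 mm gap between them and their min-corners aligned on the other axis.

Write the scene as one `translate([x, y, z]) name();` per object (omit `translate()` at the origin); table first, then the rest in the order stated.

table();
translate([389, 408, 768]) ladder();
translate([1309, 0, 0]) picture_frame();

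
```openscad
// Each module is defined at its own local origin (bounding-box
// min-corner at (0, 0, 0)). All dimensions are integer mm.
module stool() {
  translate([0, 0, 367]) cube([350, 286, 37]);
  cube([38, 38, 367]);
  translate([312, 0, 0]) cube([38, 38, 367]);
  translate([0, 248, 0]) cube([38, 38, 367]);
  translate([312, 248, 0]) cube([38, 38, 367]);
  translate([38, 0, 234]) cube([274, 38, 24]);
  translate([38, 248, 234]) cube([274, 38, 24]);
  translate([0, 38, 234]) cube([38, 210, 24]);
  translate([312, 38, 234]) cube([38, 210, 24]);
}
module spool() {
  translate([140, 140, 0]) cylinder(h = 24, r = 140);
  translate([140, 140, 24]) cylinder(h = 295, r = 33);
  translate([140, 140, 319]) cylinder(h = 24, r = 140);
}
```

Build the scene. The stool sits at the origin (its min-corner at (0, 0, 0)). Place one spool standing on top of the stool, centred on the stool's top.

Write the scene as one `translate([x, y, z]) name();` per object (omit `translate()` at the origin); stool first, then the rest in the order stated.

stool();
translate([35, 3, 404]) spool();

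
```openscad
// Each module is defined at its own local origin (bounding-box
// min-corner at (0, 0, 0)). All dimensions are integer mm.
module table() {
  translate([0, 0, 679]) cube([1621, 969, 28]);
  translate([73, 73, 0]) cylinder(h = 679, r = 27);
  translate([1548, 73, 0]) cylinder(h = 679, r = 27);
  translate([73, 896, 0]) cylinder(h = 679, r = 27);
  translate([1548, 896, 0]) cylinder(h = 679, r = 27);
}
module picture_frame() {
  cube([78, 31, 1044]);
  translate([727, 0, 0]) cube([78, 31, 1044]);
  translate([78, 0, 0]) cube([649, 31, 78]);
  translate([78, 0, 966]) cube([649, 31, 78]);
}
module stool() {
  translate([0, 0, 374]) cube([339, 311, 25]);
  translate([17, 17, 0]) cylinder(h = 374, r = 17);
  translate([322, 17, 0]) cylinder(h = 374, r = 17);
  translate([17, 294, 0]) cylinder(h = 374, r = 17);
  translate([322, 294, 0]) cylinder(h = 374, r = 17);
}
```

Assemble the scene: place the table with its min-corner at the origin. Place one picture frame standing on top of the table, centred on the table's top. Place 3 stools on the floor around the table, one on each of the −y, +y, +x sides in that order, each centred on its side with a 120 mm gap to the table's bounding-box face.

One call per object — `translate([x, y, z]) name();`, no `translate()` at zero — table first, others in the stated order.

table();
translate([408, 469, 707]) picture_frame();
translate([641, -431, 0]) stool();
translate([641, 1089, 0]) stool();
translate([1741, 329, 0]) stool();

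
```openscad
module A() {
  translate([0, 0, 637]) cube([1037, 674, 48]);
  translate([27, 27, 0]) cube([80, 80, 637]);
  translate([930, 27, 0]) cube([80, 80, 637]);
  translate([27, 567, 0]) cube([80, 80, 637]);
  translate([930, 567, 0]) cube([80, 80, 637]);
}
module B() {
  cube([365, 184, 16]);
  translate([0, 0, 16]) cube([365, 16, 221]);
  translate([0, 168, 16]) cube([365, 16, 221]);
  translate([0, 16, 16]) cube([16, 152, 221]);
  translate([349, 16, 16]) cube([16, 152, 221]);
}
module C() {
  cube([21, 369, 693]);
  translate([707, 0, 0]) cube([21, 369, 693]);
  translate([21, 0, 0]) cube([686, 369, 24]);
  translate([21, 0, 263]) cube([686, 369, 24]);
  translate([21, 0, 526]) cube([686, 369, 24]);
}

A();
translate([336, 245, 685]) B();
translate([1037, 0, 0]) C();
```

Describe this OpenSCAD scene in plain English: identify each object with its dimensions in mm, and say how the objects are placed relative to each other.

A is a rectangular dining table. The top is 1037×674×48 mm with its upper surface at z = 685 mm. It stands on four 80×80 mm square legs, each inset 27 mm from the nearest pair of top edges, running from the floor to the underside of the top.

B is an open storage box with external size 365×184×237 mm and wall thickness 16 mm (the base is also 16 mm thick). The base covers the whole footprint; the four walls stand on the base, with the y-facing walls full-width and the x-facing walls fitting between their inner faces.

C is an open bookshelf. Two side panels, each 21 mm thick, 369 mm deep and 693 mm tall, stand 728 mm apart (outside-to-outside). Between them sit 3 shelves, each 24 mm thick and 369 mm deep, spanning the full gap between the sides. The bottom shelf rests on the floor (its underside at z = 0) and the clear gap between one shelf's top and the next shelf's underside is 239 mm.

The open box is on top of the table, centred. The bookshelf is against the table's +x side, with their −y faces flush.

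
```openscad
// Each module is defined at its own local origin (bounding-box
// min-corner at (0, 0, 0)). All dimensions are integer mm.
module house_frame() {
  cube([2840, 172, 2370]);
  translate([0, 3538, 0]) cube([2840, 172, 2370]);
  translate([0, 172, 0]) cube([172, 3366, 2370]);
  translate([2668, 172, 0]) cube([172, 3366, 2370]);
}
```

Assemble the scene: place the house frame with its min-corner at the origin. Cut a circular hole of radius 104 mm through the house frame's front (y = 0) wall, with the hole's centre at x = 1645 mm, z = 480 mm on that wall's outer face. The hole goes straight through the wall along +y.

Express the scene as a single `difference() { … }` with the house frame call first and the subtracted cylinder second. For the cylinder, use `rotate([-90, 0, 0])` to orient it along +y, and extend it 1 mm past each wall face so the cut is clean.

difference() {
  house_frame();
  translate([1645, -1, 480]) rotate([-90, 0, 0]) cylinder(h = 174, r = 104);
}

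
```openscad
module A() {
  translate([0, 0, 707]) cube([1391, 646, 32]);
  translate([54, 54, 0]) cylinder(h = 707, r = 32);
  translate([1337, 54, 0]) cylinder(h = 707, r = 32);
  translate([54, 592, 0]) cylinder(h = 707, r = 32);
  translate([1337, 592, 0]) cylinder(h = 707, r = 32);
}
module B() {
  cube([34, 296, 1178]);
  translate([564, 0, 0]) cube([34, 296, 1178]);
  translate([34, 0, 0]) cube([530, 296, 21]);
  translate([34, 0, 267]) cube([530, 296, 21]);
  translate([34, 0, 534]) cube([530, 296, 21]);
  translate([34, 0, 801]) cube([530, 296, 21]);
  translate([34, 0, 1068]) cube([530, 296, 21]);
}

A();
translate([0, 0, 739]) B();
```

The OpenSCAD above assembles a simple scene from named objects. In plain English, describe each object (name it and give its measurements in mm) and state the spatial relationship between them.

A is a rectangular dining table. The top is 1391×646×32 mm with its upper surface at z = 739 mm. It stands on four round legs of 64 mm diameter, each leg's bounding box inset 22 mm from the nearest pair of top edges, running from the floor to the underside of the top.

B is a bookshelf 598 mm wide overall, 296 mm deep and 1178 mm tall. The two sides are 34 mm thick vertical panels. 5 horizontal shelves of 21 mm thickness span between the inner faces of the sides; the lowest shelf sits on the floor and shelves are stacked with a clear vertical gap of 246 mm between each pair.

The bookshelf is on top of the table.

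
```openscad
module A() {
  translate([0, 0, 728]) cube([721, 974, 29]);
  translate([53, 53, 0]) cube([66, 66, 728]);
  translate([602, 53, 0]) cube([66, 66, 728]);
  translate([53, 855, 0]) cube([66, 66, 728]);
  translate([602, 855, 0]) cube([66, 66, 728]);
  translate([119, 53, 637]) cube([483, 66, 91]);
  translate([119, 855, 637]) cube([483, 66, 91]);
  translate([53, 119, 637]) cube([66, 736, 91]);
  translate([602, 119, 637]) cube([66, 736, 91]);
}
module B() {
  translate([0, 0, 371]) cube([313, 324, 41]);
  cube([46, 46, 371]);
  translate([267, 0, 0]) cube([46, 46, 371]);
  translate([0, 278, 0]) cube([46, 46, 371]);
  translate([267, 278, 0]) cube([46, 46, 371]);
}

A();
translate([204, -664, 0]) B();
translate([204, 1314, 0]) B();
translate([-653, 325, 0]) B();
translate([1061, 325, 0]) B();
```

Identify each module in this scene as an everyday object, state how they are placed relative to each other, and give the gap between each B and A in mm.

Each stool's nearest face is 340 mm from the table's bounding box.

A is a table. B is a stool. Four stools sit around the table at the −y, +y, −x, +x sides. The gap between each stool and the table is 340 mm.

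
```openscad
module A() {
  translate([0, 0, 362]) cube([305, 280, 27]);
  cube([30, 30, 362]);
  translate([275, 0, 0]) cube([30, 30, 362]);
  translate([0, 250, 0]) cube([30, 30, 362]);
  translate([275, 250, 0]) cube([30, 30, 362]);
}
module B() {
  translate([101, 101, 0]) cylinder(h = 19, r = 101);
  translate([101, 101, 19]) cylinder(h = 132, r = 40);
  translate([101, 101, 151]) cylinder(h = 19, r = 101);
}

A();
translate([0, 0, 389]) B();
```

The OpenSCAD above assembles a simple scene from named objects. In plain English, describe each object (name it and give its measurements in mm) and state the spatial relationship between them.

A is a four-legged stool. The seat is 305×280 mm, 27 mm thick, top at z = 389 mm. It stands on four square legs, each 30×30 mm in cross-section, from z = 0 to the seat underside, each flush with a corner of the seat.

B is a spool: two coaxial disc flanges of radius 101 mm and thickness 19 mm, joined by a core cylinder of radius 40 mm and height 132 mm. The lower flange rests on z = 0 and the three cylinders share a vertical axis.

The spool is on top of the stool.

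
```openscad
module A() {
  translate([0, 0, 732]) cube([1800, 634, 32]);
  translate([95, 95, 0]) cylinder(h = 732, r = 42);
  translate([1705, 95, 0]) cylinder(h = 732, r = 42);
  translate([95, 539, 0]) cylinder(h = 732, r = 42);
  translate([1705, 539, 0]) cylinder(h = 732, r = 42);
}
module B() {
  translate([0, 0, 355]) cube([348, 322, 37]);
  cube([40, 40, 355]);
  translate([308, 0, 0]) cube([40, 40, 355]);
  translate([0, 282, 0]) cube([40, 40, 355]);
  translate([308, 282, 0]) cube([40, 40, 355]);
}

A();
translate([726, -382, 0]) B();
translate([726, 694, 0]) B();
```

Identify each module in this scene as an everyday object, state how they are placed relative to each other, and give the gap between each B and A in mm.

A is a table. B is a stool. Two stools sit around the table at the −y, +y sides. The gap between each stool and the table is 60 mm.

Each stool's nearest face is 60 mm from the table's bounding box.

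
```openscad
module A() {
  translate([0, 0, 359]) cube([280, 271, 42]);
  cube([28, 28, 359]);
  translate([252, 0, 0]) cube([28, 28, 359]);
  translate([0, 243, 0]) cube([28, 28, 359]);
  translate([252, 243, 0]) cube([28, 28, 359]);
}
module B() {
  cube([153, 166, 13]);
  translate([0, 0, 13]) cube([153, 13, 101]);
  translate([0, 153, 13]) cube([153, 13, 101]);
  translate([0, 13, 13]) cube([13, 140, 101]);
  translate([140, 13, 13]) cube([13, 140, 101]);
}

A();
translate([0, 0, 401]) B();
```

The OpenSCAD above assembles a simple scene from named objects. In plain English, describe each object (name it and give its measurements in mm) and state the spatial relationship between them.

A is a four-legged stool. The seat is 280×271 mm, 42 mm thick, top at z = 401 mm. It stands on four square legs, each 28×28 mm in cross-section, from z = 0 to the seat underside, each flush with a corner of the seat.

B is an open storage box with external size 153×166×114 mm and wall thickness 13 mm (the base is also 13 mm thick). The base covers the whole footprint; the four walls stand on the base, with the y-facing walls full-width and the x-facing walls fitting between their inner faces.

The open box is on top of the stool.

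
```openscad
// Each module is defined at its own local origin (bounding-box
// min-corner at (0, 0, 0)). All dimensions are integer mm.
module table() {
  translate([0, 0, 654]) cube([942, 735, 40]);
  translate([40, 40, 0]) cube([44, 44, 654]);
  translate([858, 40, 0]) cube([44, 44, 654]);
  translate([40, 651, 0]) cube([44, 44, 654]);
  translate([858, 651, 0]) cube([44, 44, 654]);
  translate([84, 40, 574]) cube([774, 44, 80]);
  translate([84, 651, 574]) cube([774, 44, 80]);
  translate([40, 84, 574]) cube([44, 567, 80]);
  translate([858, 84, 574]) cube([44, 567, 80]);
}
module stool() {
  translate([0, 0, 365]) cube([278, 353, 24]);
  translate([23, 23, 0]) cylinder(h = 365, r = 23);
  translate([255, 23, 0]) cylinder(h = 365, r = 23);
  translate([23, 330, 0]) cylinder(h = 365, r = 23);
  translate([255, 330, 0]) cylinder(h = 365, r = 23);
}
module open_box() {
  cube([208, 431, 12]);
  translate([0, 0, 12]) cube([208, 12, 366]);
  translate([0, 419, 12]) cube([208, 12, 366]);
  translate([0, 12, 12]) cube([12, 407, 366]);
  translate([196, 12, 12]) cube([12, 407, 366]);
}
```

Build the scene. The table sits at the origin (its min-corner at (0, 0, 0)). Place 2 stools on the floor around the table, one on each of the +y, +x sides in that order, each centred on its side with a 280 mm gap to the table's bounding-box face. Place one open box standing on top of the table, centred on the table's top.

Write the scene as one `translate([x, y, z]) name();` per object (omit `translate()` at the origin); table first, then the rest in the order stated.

table();
translate([332, 1015, 0]) stool();
translate([1222, 191, 0]) stool();
translate([367, 152, 694]) open_box();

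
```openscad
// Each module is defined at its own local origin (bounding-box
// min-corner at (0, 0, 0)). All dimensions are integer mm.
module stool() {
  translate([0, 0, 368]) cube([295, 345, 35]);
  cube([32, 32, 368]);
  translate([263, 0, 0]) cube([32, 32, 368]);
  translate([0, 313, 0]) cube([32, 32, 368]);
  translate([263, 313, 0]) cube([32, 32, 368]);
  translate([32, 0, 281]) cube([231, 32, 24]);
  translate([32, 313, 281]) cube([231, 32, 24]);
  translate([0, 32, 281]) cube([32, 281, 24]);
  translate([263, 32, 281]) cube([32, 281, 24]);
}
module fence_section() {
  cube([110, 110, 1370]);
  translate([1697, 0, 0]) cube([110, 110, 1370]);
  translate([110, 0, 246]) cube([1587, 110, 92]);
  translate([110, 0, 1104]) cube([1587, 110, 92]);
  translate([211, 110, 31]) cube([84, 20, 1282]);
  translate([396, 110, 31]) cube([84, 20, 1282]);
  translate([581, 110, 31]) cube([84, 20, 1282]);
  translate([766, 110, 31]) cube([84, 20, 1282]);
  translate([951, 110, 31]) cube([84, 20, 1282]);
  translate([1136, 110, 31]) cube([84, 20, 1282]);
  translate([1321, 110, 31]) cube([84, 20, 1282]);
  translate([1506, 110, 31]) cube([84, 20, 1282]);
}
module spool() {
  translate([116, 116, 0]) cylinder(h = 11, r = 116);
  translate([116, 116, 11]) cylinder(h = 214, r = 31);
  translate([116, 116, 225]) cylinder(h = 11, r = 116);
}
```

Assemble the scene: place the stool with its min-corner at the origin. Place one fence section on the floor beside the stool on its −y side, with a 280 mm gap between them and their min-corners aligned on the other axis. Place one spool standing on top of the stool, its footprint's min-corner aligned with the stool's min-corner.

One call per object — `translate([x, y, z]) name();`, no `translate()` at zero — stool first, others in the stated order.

stool();
translate([0, -410, 0]) fence_section();
translate([0, 0, 403]) spool();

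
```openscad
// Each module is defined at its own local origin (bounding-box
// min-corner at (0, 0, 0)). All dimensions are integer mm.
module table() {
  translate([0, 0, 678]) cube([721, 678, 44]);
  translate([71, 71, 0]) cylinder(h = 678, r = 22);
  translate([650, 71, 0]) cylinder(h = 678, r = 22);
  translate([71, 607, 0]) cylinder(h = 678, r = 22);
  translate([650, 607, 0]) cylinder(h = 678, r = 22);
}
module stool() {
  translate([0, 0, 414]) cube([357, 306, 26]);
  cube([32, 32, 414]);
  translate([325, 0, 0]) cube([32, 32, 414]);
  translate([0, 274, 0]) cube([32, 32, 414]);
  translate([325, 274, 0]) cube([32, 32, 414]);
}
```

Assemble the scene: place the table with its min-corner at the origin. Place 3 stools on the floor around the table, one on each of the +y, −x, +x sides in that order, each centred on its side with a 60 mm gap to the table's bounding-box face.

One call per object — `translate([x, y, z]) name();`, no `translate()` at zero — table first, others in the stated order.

table();
translate([182, 738, 0]) stool();
translate([-417, 186, 0]) stool();
translate([781, 186, 0]) stool();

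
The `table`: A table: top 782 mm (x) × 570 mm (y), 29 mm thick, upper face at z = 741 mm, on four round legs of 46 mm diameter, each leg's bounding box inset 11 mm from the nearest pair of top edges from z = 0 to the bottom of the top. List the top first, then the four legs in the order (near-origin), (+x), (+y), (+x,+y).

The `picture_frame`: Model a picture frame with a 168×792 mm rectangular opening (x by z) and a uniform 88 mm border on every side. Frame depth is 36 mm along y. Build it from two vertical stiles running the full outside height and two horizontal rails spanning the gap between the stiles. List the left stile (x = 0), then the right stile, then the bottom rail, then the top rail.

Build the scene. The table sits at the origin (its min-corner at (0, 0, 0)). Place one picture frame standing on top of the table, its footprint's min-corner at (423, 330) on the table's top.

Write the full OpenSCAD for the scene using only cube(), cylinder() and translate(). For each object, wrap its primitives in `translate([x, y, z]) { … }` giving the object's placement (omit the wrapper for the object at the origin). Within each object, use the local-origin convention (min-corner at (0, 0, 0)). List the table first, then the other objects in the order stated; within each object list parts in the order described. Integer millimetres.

translate([0, 0, 712]) cube([782, 570, 29]);
translate([34, 34, 0]) cylinder(h = 712, r = 23);
translate([748, 34, 0]) cylinder(h = 712, r = 23);
translate([34, 536, 0]) cylinder(h = 712, r = 23);
translate([748, 536, 0]) cylinder(h = 712, r = 23);
translate([423, 330, 741]) {
  cube([88, 36, 968]);
  translate([256, 0, 0]) cube([88, 36, 968]);
  translate([88, 0, 0]) cube([168, 36, 88]);
  translate([88, 0, 880]) cube([168, 36, 88]);
}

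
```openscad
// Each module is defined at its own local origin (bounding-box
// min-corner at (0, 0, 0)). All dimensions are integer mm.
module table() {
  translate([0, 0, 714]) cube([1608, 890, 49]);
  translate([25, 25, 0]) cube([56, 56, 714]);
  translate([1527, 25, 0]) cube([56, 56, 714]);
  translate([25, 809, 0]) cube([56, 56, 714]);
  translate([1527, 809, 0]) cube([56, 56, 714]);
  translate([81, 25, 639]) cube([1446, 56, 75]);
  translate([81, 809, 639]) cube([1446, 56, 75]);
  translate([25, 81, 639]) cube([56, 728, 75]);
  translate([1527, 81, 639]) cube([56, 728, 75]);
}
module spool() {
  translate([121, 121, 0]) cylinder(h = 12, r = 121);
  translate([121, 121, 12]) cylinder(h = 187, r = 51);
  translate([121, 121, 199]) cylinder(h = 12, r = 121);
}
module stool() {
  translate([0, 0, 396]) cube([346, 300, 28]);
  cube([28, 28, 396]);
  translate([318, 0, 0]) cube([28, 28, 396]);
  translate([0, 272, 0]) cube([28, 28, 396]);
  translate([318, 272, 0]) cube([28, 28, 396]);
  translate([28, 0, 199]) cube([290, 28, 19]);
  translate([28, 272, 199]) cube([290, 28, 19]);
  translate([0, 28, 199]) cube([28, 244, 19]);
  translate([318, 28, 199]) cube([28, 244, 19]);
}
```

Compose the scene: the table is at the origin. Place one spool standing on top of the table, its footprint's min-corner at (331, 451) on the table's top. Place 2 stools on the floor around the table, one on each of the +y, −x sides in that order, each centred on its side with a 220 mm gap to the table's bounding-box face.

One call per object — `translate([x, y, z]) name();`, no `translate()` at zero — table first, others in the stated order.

table();
translate([331, 451, 763]) spool();
translate([631, 1110, 0]) stool();
translate([-566, 295, 0]) stool();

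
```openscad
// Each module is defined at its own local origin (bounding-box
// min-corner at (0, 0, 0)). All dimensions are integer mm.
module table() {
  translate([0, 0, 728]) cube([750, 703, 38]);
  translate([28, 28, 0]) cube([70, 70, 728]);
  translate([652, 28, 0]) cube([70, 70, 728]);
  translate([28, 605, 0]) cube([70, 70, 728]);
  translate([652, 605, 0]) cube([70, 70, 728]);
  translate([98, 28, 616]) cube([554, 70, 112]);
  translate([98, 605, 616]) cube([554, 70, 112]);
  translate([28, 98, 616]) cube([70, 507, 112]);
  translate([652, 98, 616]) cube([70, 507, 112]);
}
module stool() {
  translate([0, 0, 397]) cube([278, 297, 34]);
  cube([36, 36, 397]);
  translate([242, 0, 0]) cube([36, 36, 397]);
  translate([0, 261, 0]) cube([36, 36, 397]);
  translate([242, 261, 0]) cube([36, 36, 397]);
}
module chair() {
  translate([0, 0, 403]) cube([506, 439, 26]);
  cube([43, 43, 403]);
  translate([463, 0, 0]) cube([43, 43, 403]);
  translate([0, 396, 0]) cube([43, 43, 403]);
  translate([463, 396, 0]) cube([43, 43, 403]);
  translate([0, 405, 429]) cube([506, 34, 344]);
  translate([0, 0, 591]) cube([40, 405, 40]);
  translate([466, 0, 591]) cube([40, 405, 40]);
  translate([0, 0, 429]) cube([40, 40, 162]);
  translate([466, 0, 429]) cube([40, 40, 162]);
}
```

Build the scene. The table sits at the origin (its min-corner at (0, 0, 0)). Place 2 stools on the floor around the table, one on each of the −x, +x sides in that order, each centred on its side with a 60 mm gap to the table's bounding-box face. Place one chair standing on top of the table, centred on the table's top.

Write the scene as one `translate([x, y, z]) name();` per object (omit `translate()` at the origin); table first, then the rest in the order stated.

table();
translate([-338, 203, 0]) stool();
translate([810, 203, 0]) stool();
translate([122, 132, 766]) chair();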